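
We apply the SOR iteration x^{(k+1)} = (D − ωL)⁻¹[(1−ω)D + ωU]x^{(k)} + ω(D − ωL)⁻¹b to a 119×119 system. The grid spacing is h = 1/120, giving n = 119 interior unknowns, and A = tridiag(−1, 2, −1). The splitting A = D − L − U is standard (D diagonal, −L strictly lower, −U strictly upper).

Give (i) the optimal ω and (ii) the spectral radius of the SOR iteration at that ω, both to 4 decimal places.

ρ_J = max_k |cos(kπ/120)| = cos(π/120) = 0.9997
√(1−ρ_J²) = |sin(π/120)| = 0.02618
Then 2/(1+√(1−ρ_J²)) = 2/(1+0.02618); ω* = 2/1.02618 = 1.9490.
[ρ_SOR] ω* − 1 = 0.9490.

ω* = 1.9490, ρ_SOR = 0.9490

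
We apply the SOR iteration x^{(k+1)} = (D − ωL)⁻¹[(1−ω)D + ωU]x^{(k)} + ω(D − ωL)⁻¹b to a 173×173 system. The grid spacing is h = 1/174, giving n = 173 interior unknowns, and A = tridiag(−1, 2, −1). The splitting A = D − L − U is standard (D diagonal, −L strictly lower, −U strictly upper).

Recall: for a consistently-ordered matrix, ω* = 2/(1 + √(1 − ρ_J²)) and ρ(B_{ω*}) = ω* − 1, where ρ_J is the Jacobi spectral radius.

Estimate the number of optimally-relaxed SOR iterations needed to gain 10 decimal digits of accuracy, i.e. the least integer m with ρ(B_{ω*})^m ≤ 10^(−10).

m = 638

ρ_J = max_k |cos(kπ/174)| = cos(π/174) = 0.9998370
1 − cos²(π/174) = sin²(π/174) ⇒ √(1−ρ_J²) = sin(π/174) = 0.0180541.
ω* = 2/(1+0.0180541) = 1.9645321
ρ(B_{ω*}) = ω*−1 = 0.9645321
For 10 digits: m = 10·ln10 / (−ln 0.9645321) = 23.0259/0.0361122 = 637.621; round up → m = 638.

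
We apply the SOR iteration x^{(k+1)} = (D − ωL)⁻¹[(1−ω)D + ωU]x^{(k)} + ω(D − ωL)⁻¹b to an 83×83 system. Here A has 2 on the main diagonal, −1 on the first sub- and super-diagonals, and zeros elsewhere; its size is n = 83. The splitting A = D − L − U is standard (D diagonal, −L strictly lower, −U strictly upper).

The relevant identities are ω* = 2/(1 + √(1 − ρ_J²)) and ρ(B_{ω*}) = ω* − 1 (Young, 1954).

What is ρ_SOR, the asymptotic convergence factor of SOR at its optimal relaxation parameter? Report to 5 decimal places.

ρ_SOR = 0.92791

B_J for the 83×83 system has eigenvalues cos(kπ/84); ρ_J = cos(π/84) = 0.99930.
1 − cos²(π/84) = sin²(π/84) ⇒ √(1−ρ_J²) = sin(π/84) = 0.037391.
ω* = 2/(1+0.037391) = 1.92791
[ρ_SOR] ω* − 1 = 0.92791.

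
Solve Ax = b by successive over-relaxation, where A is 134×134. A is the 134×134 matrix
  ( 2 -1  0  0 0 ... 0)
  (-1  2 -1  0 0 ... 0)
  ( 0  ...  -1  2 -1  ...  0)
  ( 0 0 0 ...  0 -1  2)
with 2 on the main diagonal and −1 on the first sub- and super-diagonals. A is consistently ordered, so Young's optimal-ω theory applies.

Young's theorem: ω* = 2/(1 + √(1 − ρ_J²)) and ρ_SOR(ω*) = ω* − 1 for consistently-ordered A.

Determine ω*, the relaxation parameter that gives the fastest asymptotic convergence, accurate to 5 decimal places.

spectrum of D⁻¹(L+U) = {cos(kπ/135) : 1≤k≤134}; ρ_J = cos(π/135) = 0.99973.
√(1−ρ_J²) simplifies to sin(π/135) = 0.023269.
ω* = 2/(1 + 0.023269) = 2/1.023269 = 1.95452.
ρ_SOR = ω* − 1 = 1.95452 − 1 = 0.95452.

ω* = 1.95452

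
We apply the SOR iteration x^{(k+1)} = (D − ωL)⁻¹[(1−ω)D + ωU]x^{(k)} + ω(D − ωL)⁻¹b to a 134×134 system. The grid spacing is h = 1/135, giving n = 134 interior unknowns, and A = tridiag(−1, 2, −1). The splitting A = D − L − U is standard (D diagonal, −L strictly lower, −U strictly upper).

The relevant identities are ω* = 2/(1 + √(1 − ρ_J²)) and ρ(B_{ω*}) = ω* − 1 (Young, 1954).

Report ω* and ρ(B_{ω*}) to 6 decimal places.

ω* = 1.954520, ρ_SOR = 0.954520

n=134: λ(B_J) = 1 − λ(A)/2 = cos(kπ/135); k=1 gives ρ_J = 0.999729.
root = sin(π/135) = 0.0232690  (since 1−cos² = sin²).
ω* = 2/(1+0.0232690) = 1.954520
and ρ(B_{ω*}) = 1.954520 − 1 = 0.954520.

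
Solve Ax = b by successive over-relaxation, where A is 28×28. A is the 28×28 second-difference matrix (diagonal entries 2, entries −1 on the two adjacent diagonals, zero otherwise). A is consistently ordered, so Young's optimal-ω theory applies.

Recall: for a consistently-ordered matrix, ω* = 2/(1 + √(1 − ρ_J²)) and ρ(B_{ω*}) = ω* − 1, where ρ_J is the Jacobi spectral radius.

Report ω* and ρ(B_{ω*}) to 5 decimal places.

B_J for the 28×28 system has eigenvalues cos(kπ/29); ρ_J = cos(π/29) = 0.99414.
1 − cos²(π/29) = sin²(π/29) ⇒ √(1−ρ_J²) = sin(π/29) = 0.108119.
[ω*] 2 ÷ (1 + 0.108119) = 2 ÷ 1.108119 = 1.80486.
[ρ_SOR] ω* − 1 = 0.80486.

ω* = 1.80486, ρ_SOR = 0.80486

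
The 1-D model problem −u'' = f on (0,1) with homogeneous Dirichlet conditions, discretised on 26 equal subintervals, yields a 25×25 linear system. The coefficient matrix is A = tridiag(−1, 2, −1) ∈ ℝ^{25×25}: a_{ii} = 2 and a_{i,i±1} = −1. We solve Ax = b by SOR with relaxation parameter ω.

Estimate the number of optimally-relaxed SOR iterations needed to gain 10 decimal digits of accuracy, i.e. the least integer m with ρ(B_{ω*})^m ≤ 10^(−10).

m = 96

n=25: λ(B_J) = 1 − λ(A)/2 = cos(kπ/26); k=1 gives ρ_J = 0.9927089.
root = sin(π/26) = 0.1205367  (since 1−cos² = sin²).
Young: ω* = 2/(1+√(1−ρ_J²)) = 2/(1+0.1205367) = 2/1.1205367 = 1.7848590.
ρ_SOR = ω* − 1 = 1.7848590 − 1 = 0.7848590.
(0.7848590)^m ≤ 10^{−10}  ⇒  m·ln(0.7848590) ≤ −10·ln10  ⇒  m ≥ 95.050  ⇒  m = 96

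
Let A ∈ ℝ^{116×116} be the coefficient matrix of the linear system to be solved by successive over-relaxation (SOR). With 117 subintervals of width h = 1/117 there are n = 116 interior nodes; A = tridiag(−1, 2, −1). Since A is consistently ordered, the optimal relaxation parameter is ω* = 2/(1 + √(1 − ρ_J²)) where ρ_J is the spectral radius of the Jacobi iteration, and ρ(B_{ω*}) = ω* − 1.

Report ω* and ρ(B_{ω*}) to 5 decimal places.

[ρ_J] n=116: ρ(B_J) = cos(π/(n+1)) = cos(π/117) = 0.99964.
1 − cos²(π/117) = sin²(π/117) ⇒ √(1−ρ_J²) = sin(π/117) = 0.026848.
Young: ω* = 2/(1+√(1−ρ_J²)) = 2/(1+0.026848) = 2/1.026848 = 1.94771.
[ρ_SOR] ω* − 1 = 0.94771.

ω* = 1.94771, ρ_SOR = 0.94771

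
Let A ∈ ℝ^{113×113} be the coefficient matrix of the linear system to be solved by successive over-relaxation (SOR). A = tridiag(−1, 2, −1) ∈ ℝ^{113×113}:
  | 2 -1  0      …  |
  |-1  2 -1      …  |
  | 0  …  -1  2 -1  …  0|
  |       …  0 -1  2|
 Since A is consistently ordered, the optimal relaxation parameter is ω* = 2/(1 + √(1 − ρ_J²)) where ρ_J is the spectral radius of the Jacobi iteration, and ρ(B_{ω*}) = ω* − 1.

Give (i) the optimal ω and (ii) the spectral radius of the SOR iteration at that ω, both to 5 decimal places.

ω* = 1.94637, ρ_SOR = 0.94637

ρ_J = max_k |cos(kπ/114)| = cos(π/114) = 0.99962
root = sin(π/114) = 0.027554  (since 1−cos² = sin²).
ω* = 2/(1+0.027554) = 1.94637
[ρ_SOR] ω* − 1 = 0.94637.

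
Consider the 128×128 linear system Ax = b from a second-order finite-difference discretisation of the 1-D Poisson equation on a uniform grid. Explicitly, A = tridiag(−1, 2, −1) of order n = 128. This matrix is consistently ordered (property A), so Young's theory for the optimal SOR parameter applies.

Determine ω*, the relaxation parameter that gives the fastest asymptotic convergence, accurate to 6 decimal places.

½·tridiag(1,0,1) at n=128: λ_k = cos(kπ/129); max |λ| at k=1 ⇒ ρ_J = cos(π/129) ≈ 0.999703.
√(1−ρ_J²) simplifies to sin(π/129) = 0.0243510.
ω* = 2/(1+0.0243510) = 1.952456
Hence ρ(B_{ω*}) = 1.952456 − 1 = 0.952456.

ω* = 1.952456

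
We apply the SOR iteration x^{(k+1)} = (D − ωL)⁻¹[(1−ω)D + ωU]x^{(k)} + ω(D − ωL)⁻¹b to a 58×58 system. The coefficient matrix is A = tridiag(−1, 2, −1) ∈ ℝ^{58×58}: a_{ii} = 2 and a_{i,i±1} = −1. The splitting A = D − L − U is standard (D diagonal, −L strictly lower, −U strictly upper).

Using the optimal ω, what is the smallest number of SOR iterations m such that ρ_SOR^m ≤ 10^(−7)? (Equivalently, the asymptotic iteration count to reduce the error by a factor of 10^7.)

m = 152

ρ_J = max_k |cos(kπ/59)| = cos(π/59) = 0.9985827
root = sin(π/59) = 0.0532222  (since 1−cos² = sin²).
Then 2/(1+√(1−ρ_J²)) = 2/(1+0.0532222); ω* = 2/1.0532222 = 1.8989345.
[ρ_SOR] ω* − 1 = 0.8989345.
(0.8989345)^m ≤ 10^{−7}  ⇒  m·ln(0.8989345) ≤ −7·ln10  ⇒  m ≥ 151.280  ⇒  m = 152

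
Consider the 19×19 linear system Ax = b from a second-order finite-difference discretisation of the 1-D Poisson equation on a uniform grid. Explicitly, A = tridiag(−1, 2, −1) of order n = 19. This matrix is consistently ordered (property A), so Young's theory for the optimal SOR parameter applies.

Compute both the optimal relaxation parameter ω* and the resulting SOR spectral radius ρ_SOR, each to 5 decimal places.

ω* = 1.72945, ρ_SOR = 0.72945

ρ_J = max_k |cos(kπ/20)| = cos(π/20) = 0.98769
√(1−ρ_J²) simplifies to sin(π/20) = 0.156434.
[ω*] 2 ÷ (1 + 0.156434) = 2 ÷ 1.156434 = 1.72945.
At ω = 1.72945 every |λ(B_ω)| = ω−1, so ρ_SOR = 0.72945.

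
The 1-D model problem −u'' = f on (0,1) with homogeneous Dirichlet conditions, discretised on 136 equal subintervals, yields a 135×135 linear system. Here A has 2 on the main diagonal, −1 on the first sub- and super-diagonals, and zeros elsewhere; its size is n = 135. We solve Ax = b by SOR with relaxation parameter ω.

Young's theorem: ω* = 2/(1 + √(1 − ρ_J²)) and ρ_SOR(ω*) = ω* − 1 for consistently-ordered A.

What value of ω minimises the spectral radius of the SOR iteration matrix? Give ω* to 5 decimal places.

With n=135, ρ(Jacobi) = cos(π/136) = 0.99973.
√(1 − cos²(π/136)) = sin(π/136) ≈ 0.023098.
Young: ω* = 2/(1+√(1−ρ_J²)) = 2/(1+0.023098) = 2/1.023098 = 1.95485.
[ρ_SOR] ω* − 1 = 0.95485.

ω* = 1.95485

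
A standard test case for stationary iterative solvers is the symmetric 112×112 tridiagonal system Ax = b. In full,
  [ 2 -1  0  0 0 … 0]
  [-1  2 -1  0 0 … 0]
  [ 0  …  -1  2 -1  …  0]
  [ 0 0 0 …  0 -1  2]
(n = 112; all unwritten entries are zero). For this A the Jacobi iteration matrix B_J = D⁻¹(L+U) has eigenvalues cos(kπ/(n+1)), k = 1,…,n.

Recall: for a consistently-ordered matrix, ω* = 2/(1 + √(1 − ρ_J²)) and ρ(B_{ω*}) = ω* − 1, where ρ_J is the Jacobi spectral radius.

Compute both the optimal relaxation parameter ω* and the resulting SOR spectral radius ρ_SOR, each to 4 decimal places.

ω* = 1.9459, ρ_SOR = 0.9459

ρ_J = max_k |cos(kπ/113)| = cos(π/113) = 0.9996
√(1 − cos²(π/113)) = sin(π/113) ≈ 0.02780.
ω* = 2 / (1 + 0.02780) = 2 / 1.02780 ≈ 1.9459.
ρ_SOR = ω* − 1 ≈ 0.9459.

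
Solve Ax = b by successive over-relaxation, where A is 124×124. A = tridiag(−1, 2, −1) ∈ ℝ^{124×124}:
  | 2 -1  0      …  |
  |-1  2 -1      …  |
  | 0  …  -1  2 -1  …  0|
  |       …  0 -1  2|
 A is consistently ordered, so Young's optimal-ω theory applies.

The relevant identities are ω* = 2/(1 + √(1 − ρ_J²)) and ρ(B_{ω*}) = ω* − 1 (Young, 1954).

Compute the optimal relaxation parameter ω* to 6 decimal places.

n=124: λ(B_J) = 1 − λ(A)/2 = cos(kπ/125); k=1 gives ρ_J = 0.999684.
root = sin(π/125) = 0.0251301  (since 1−cos² = sin²).
ω* = 2/(1 + 0.0251301) = 2/1.0251301 = 1.950972.
ρ(B_{ω*}) = ω*−1 = 0.950972

ω* = 1.950972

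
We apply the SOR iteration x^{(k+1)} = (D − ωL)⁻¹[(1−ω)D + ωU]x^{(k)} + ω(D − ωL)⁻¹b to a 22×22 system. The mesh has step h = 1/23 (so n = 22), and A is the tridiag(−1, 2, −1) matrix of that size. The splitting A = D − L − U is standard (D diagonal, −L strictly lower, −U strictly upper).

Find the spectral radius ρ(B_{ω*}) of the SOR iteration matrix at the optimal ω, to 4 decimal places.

[ρ_J] n=22: ρ(B_J) = cos(π/(n+1)) = cos(π/23) = 0.9907.
√(1−ρ_J²) = |sin(π/23)| = 0.13617
So ω* = 2/1.13617 = 1.7603 (Young).
[ρ_SOR] ω* − 1 = 0.7603.

ρ_SOR = 0.7603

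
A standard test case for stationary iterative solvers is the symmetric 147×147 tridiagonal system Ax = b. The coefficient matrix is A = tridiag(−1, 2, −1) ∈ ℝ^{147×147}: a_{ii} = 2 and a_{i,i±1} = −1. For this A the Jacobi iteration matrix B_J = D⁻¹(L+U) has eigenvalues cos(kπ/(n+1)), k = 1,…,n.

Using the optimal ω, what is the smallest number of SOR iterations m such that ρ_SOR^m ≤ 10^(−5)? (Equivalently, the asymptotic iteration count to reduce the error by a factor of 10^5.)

m = 272

½·tridiag(1,0,1) at n=147: λ_k = cos(kπ/148); max |λ| at k=1 ⇒ ρ_J = cos(π/148) ≈ 0.9997747.
√(1−ρ_J²) = |sin(π/148)| = 0.0212254
ω* = 2/(1+0.0212254) = 1.9584315
At ω = 1.9584315 every |λ(B_ω)| = ω−1, so ρ_SOR = 0.9584315.
ρ_SOR^m ≤ 10^(−5) ⇔ m ≥ 5·ln10/(−ln 0.9584315) = 11.5129/0.0424572 = 271.165; m = ⌈271.165⌉ = 272.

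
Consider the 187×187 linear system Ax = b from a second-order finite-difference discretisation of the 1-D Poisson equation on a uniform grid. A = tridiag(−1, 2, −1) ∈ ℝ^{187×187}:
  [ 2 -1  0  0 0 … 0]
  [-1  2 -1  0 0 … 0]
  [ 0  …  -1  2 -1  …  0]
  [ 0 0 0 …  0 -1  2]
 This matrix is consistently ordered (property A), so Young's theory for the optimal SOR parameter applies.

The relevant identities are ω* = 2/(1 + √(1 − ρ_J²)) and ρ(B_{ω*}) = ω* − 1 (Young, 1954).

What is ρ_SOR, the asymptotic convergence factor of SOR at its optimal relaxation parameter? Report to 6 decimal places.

With n=187, ρ(Jacobi) = cos(π/188) = 0.999860.
√(1−ρ_J²) = |sin(π/188)| = 0.0167098
ω* = 2 / (1 + 0.0167098) = 2 / 1.0167098 ≈ 1.967130.
ρ(B_{ω*}) = ω*−1 = 0.967130

ρ_SOR = 0.967130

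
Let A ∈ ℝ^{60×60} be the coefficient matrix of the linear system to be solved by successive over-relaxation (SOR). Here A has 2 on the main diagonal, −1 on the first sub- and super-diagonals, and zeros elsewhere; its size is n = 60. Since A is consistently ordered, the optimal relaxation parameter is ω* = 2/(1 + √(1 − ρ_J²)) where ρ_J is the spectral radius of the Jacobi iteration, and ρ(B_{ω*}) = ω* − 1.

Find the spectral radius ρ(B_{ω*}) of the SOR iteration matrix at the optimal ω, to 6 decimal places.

½·tridiag(1,0,1) at n=60: λ_k = cos(kπ/61); max |λ| at k=1 ⇒ ρ_J = cos(π/61) ≈ 0.998674.
√(1−ρ_J²) = |sin(π/61)| = 0.0514788
Then 2/(1+√(1−ρ_J²)) = 2/(1+0.0514788); ω* = 2/1.0514788 = 1.902083.
At ω = 1.902083 every |λ(B_ω)| = ω−1, so ρ_SOR = 0.902083.

ρ_SOR = 0.902083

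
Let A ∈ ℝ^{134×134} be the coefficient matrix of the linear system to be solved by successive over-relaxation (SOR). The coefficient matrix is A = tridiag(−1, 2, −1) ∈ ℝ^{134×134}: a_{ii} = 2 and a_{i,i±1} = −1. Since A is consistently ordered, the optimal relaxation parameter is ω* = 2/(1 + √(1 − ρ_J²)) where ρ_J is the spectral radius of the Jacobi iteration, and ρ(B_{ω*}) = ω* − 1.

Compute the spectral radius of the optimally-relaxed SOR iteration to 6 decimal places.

ρ_SOR = 0.954520

B_J for the 134×134 system has eigenvalues cos(kπ/135); ρ_J = cos(π/135) = 0.999729.
1 − cos²(π/135) = sin²(π/135) ⇒ √(1−ρ_J²) = sin(π/135) = 0.0232690.
ω* = 2/(1 + 0.0232690) = 2/1.0232690 = 1.954520.
ρ_SOR = ω* − 1 = 1.954520 − 1 = 0.954520.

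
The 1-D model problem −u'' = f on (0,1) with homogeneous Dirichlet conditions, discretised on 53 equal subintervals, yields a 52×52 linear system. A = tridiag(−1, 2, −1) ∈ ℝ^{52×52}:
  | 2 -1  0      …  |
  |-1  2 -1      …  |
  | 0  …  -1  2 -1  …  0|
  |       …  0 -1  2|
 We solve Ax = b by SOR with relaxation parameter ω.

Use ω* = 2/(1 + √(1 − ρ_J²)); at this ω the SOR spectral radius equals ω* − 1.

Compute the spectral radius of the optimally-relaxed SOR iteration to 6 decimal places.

ρ_SOR = 0.888145

B_J for the 52×52 system has eigenvalues cos(kπ/53); ρ_J = cos(π/53) = 0.998244.
1 − cos²(π/53) = sin²(π/53) ⇒ √(1−ρ_J²) = sin(π/53) = 0.0592406.
Then 2/(1+√(1−ρ_J²)) = 2/(1+0.0592406); ω* = 2/1.0592406 = 1.888145.
[ρ_SOR] ω* − 1 = 0.888145.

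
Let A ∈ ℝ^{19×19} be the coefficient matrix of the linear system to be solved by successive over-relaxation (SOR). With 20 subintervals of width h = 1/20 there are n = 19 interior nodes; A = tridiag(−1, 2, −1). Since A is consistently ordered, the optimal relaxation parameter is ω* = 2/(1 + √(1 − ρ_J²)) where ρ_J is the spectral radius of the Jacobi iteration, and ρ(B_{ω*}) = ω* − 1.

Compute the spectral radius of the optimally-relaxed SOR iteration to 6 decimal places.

ρ_J = max_k |cos(kπ/20)| = cos(π/20) = 0.987688
√(1−ρ_J²) simplifies to sin(π/20) = 0.1564345.
So ω* = 2/1.1564345 = 1.729454 (Young).
[ρ_SOR] ω* − 1 = 0.729454.

ρ_SOR = 0.729454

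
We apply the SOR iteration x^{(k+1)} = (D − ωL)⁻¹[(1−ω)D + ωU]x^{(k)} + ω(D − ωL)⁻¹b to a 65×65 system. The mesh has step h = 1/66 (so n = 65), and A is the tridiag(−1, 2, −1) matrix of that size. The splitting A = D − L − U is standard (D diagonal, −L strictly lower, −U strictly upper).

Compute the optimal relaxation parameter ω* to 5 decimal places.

ω* = 1.90916

[ρ_J] n=65: ρ(B_J) = cos(π/(n+1)) = cos(π/66) = 0.99887.
√(1 − cos²(π/66)) = sin(π/66) ≈ 0.047582.
ω* = 2 / (1 + 0.047582) = 2 / 1.047582 ≈ 1.90916.
and ρ(B_{ω*}) = 1.90916 − 1 = 0.90916.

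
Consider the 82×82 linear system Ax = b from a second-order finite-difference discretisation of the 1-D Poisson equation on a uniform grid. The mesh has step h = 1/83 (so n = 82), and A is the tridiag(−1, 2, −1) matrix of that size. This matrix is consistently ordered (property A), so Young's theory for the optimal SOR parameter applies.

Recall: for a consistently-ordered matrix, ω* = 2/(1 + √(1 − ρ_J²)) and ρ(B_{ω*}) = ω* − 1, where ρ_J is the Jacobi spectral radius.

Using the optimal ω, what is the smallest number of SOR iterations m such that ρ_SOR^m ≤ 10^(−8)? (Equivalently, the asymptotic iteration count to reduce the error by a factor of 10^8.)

m = 244

n=82: λ(B_J) = 1 − λ(A)/2 = cos(kπ/83); k=1 gives ρ_J = 0.9992838.
√(1−ρ_J²) = |sin(π/83)| = 0.0378415
ω* = 2/(1+0.0378415) = 1.9270765
ρ_SOR = ω* − 1 ≈ 0.9270765.
(0.9270765)^m ≤ 10^{−8}  ⇒  m·ln(0.9270765) ≤ −8·ln10  ⇒  m ≥ 243.276  ⇒  m = 244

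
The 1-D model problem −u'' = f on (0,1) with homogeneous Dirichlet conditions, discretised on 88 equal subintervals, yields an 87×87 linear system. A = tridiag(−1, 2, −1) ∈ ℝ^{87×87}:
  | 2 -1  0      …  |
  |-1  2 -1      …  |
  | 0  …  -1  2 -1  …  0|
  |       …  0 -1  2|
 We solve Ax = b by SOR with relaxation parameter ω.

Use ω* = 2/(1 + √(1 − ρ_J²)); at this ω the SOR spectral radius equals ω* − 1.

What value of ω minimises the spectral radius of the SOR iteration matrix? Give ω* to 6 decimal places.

n=87: λ(B_J) = 1 − λ(A)/2 = cos(kπ/88); k=1 gives ρ_J = 0.999363.
√(1 − cos²(π/88)) = sin(π/88) ≈ 0.0356923.
ω* = 2 / (1 + 0.0356923) = 2 / 1.0356923 ≈ 1.931075.
and ρ(B_{ω*}) = 1.931075 − 1 = 0.931075.

ω* = 1.931075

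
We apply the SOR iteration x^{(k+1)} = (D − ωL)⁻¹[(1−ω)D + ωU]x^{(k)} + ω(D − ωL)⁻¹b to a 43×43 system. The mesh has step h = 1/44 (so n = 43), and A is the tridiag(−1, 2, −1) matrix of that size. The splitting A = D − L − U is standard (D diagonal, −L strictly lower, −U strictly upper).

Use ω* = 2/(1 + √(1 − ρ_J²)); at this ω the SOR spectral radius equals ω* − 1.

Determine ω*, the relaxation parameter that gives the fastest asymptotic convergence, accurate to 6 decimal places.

½·tridiag(1,0,1) at n=43: λ_k = cos(kπ/44); max |λ| at k=1 ⇒ ρ_J = cos(π/44) ≈ 0.997452.
√(1 − cos²(π/44)) = sin(π/44) ≈ 0.0713392.
Young: ω* = 2/(1+√(1−ρ_J²)) = 2/(1+0.0713392) = 2/1.0713392 = 1.866822.
ρ(B_{ω*}) = ω*−1 = 0.866822

ω* = 1.866822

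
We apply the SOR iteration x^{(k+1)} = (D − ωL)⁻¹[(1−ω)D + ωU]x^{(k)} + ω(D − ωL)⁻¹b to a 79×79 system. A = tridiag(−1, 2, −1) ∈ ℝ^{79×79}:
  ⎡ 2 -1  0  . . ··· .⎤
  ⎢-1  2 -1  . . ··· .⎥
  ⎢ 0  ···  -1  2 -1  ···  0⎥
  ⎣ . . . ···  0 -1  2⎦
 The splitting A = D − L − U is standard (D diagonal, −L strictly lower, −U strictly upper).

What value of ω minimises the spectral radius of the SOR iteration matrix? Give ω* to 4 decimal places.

B_J for the 79×79 system has eigenvalues cos(kπ/80); ρ_J = cos(π/80) = 0.9992.
root = sin(π/80) = 0.03926  (since 1−cos² = sin²).
Then 2/(1+√(1−ρ_J²)) = 2/(1+0.03926); ω* = 2/1.03926 = 1.9244.
ρ(B_{ω*}) = ω*−1 = 0.9244

ω* = 1.9244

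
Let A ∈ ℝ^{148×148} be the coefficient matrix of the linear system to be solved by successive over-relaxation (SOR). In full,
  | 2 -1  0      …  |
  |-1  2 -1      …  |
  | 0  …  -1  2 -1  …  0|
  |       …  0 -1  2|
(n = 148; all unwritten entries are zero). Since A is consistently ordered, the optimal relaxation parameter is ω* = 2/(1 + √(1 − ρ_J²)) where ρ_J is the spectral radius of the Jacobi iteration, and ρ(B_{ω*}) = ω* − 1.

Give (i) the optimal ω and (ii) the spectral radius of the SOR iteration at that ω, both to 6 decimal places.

With n=148, ρ(Jacobi) = cos(π/149) = 0.999778.
√(1 − cos²(π/149)) = sin(π/149) ≈ 0.0210830.
ω* = 2/(1+0.0210830) = 1.958705
At ω = 1.958705 every |λ(B_ω)| = ω−1, so ρ_SOR = 0.958705.

ω* = 1.958705, ρ_SOR = 0.958705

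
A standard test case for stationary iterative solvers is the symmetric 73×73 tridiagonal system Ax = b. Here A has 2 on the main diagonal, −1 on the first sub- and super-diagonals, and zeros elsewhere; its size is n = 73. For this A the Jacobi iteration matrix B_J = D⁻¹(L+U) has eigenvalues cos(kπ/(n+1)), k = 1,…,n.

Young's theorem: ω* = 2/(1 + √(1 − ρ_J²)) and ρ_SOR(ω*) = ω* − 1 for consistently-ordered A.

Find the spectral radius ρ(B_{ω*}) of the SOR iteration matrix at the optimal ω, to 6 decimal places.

ρ_J = max_k |cos(kπ/74)| = cos(π/74) = 0.999099
√(1−ρ_J²) = |sin(π/74)| = 0.0424412
[ω*] 2 ÷ (1 + 0.0424412) = 2 ÷ 1.0424412 = 1.918573.
Hence ρ(B_{ω*}) = 1.918573 − 1 = 0.918573.

ρ_SOR = 0.918573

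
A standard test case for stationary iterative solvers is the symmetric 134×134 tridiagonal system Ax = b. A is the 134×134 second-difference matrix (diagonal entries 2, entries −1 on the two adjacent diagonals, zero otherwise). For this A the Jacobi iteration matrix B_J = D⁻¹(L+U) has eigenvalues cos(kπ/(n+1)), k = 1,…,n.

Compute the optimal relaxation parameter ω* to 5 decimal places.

ω* = 1.95452

spectrum of D⁻¹(L+U) = {cos(kπ/135) : 1≤k≤134}; ρ_J = cos(π/135) = 0.99973.
√(1 − cos²(π/135)) = sin(π/135) ≈ 0.023269.
[ω*] 2 ÷ (1 + 0.023269) = 2 ÷ 1.023269 = 1.95452.
At ω = 1.95452 every |λ(B_ω)| = ω−1, so ρ_SOR = 0.95452.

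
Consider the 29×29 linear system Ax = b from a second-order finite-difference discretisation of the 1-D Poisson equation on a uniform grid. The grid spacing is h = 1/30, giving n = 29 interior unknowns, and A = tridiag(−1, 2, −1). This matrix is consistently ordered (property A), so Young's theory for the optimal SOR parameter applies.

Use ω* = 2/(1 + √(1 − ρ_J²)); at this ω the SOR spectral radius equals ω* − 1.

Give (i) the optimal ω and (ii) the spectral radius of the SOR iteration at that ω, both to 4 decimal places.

B_J for the 29×29 system has eigenvalues cos(kπ/30); ρ_J = cos(π/30) = 0.9945.
√(1−ρ_J²) = |sin(π/30)| = 0.10453
So ω* = 2/1.10453 = 1.8107 (Young).
ρ(B_{ω*}) = ω*−1 = 0.8107

ω* = 1.8107, ρ_SOR = 0.8107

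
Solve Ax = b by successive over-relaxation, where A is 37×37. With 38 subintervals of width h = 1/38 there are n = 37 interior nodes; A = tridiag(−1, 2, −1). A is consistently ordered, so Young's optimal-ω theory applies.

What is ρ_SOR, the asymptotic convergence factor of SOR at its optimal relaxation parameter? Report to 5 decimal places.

ρ_SOR = 0.84744

ρ_J = max_k |cos(kπ/38)| = cos(π/38) = 0.99658
root = sin(π/38) = 0.082579  (since 1−cos² = sin²).
ω* = 2/(1+0.082579) = 1.84744
ρ_SOR = ω* − 1 ≈ 0.84744.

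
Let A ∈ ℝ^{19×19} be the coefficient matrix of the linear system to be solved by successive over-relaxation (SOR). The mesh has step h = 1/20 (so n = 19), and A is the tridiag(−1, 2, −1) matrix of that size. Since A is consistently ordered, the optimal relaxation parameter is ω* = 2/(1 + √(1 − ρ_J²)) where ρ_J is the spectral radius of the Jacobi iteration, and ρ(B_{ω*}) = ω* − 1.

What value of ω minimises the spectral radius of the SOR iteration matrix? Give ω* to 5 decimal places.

With n=19, ρ(Jacobi) = cos(π/20) = 0.98769.
root = sin(π/20) = 0.156434  (since 1−cos² = sin²).
ω* = 2/(1+0.156434) = 1.72945
ρ_SOR = ω* − 1 = 1.72945 − 1 = 0.72945.

ω* = 1.72945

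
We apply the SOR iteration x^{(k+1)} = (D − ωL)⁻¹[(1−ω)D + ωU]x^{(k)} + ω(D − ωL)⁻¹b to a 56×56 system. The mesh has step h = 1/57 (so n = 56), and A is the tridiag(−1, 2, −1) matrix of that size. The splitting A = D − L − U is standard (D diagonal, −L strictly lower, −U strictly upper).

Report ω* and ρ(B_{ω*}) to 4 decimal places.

spectrum of D⁻¹(L+U) = {cos(kπ/57) : 1≤k≤56}; ρ_J = cos(π/57) = 0.9985.
√(1−ρ_J²) simplifies to sin(π/57) = 0.05509.
So ω* = 2/1.05509 = 1.8956 (Young).
[ρ_SOR] ω* − 1 = 0.8956.

ω* = 1.8956, ρ_SOR = 0.8956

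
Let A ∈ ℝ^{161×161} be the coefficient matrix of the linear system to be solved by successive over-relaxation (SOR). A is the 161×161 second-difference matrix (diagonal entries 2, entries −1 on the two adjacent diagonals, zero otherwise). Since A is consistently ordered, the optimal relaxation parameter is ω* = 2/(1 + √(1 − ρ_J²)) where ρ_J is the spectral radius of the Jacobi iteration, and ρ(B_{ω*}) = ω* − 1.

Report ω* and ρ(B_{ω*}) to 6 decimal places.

ω* = 1.961955, ρ_SOR = 0.961955

[ρ_J] n=161: ρ(B_J) = cos(π/(n+1)) = cos(π/162) = 0.999812.
1 − cos²(π/162) = sin²(π/162) ⇒ √(1−ρ_J²) = sin(π/162) = 0.0193913.
Young: ω* = 2/(1+√(1−ρ_J²)) = 2/(1+0.0193913) = 2/1.0193913 = 1.961955.
ρ_SOR = ω* − 1 = 1.961955 − 1 = 0.961955.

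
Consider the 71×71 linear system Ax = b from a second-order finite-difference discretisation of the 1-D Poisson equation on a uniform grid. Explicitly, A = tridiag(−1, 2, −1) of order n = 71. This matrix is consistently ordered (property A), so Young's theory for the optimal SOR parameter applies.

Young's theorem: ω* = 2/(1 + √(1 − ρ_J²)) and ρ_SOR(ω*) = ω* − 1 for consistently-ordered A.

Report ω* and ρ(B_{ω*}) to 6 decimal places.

n=71: λ(B_J) = 1 − λ(A)/2 = cos(kπ/72); k=1 gives ρ_J = 0.999048.
root = sin(π/72) = 0.0436194  (since 1−cos² = sin²).
Young: ω* = 2/(1+√(1−ρ_J²)) = 2/(1+0.0436194) = 2/1.0436194 = 1.916407.
ρ_SOR = ω* − 1 ≈ 0.916407.

ω* = 1.916407, ρ_SOR = 0.916407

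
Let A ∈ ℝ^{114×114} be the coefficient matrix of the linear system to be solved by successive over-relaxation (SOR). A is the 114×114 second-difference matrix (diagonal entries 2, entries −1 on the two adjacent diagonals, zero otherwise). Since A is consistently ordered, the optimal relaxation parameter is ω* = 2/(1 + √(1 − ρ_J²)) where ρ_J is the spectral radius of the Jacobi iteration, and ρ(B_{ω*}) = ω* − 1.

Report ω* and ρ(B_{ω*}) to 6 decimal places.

½·tridiag(1,0,1) at n=114: λ_k = cos(kπ/115); max |λ| at k=1 ⇒ ρ_J = cos(π/115) ≈ 0.999627.
1 − cos²(π/115) = sin²(π/115) ⇒ √(1−ρ_J²) = sin(π/115) = 0.0273148.
Young: ω* = 2/(1+√(1−ρ_J²)) = 2/(1+0.0273148) = 2/1.0273148 = 1.946823.
ρ(B_{ω*}) = ω*−1 = 0.946823

ω* = 1.946823, ρ_SOR = 0.946823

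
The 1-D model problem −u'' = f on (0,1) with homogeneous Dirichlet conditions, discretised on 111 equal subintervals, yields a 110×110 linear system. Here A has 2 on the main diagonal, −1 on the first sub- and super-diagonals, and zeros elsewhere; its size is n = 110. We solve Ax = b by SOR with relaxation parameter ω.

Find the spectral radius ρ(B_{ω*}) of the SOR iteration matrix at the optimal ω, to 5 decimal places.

ρ_SOR = 0.94496

½·tridiag(1,0,1) at n=110: λ_k = cos(kπ/111); max |λ| at k=1 ⇒ ρ_J = cos(π/111) ≈ 0.99960.
√(1−ρ_J²) simplifies to sin(π/111) = 0.028299.
ω* = 2/(1 + 0.028299) = 2/1.028299 = 1.94496.
and ρ(B_{ω*}) = 1.94496 − 1 = 0.94496.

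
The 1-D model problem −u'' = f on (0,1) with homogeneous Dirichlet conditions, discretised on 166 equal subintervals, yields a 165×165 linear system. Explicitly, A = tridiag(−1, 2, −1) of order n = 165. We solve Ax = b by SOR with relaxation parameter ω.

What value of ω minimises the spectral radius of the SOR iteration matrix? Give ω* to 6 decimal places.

B_J for the 165×165 system has eigenvalues cos(kπ/166); ρ_J = cos(π/166) = 0.999821.
√(1 − cos²(π/166)) = sin(π/166) ≈ 0.0189241.
Young: ω* = 2/(1+√(1−ρ_J²)) = 2/(1+0.0189241) = 2/1.0189241 = 1.962855.
[ρ_SOR] ω* − 1 = 0.962855.

ω* = 1.962855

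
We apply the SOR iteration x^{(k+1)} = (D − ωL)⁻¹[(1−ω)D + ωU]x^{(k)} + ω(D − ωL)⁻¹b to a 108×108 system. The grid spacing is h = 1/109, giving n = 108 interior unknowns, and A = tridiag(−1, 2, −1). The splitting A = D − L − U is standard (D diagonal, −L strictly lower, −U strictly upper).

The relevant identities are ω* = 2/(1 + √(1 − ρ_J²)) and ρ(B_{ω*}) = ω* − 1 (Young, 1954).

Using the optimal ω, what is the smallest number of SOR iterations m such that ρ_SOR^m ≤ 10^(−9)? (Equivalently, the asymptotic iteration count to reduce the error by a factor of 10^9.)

m = 360

½·tridiag(1,0,1) at n=108: λ_k = cos(kπ/109); max |λ| at k=1 ⇒ ρ_J = cos(π/109) ≈ 0.9995847.
√(1−ρ_J²) simplifies to sin(π/109) = 0.0288180.
ω* = 2/(1+0.0288180) = 1.9439784
[ρ_SOR] ω* − 1 = 0.9439784.
Need (0.9439784)^m ≤ 10^(−9): m ≥ 9·ln10/|ln 0.9439784| = 20.7233/0.057652 = 359.455 ⇒ m = 360.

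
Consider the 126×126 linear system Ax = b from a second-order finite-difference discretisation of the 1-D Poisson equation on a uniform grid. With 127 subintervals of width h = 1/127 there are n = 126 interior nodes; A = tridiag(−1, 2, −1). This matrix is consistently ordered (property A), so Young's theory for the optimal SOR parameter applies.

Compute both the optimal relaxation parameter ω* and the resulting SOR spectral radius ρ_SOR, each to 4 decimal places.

ω* = 1.9517, ρ_SOR = 0.9517

½·tridiag(1,0,1) at n=126: λ_k = cos(kπ/127); max |λ| at k=1 ⇒ ρ_J = cos(π/127) ≈ 0.9997.
1 − cos²(π/127) = sin²(π/127) ⇒ √(1−ρ_J²) = sin(π/127) = 0.02473.
ω* = 2 / (1 + 0.02473) = 2 / 1.02473 ≈ 1.9517.
Hence ρ(B_{ω*}) = 1.9517 − 1 = 0.9517.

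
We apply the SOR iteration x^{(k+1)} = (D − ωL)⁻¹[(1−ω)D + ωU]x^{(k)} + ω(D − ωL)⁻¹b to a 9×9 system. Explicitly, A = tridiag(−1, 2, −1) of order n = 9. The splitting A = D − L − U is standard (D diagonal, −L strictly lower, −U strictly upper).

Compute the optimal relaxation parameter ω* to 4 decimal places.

ω* = 1.5279

n=9: λ(B_J) = 1 − λ(A)/2 = cos(kπ/10); k=1 gives ρ_J = 0.9511.
√(1−ρ_J²) = |sin(π/10)| = 0.30902
So ω* = 2/1.30902 = 1.5279 (Young).
ρ_SOR = ω* − 1 = 1.5279 − 1 = 0.5279.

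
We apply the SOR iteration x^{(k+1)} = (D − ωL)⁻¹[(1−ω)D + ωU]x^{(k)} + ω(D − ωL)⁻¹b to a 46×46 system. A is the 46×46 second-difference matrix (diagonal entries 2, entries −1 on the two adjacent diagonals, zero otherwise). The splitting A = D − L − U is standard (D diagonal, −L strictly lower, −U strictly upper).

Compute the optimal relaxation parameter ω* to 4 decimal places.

ω* = 1.8748

ρ_J = max_k |cos(kπ/47)| = cos(π/47) = 0.9978
√(1 − cos²(π/47)) = sin(π/47) ≈ 0.06679.
Young: ω* = 2/(1+√(1−ρ_J²)) = 2/(1+0.06679) = 2/1.06679 = 1.8748.
[ρ_SOR] ω* − 1 = 0.8748.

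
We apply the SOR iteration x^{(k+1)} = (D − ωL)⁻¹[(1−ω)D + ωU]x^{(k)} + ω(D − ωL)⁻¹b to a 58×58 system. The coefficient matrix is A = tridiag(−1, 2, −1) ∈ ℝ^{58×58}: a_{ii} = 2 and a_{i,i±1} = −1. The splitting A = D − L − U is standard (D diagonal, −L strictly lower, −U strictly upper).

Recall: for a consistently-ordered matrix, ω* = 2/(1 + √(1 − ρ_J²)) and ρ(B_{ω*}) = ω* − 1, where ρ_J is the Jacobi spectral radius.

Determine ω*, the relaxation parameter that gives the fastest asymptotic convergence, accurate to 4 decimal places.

ω* = 1.8989

[ρ_J] n=58: ρ(B_J) = cos(π/(n+1)) = cos(π/59) = 0.9986.
1 − cos²(π/59) = sin²(π/59) ⇒ √(1−ρ_J²) = sin(π/59) = 0.05322.
ω* = 2 / (1 + 0.05322) = 2 / 1.05322 ≈ 1.8989.
Hence ρ(B_{ω*}) = 1.8989 − 1 = 0.8989.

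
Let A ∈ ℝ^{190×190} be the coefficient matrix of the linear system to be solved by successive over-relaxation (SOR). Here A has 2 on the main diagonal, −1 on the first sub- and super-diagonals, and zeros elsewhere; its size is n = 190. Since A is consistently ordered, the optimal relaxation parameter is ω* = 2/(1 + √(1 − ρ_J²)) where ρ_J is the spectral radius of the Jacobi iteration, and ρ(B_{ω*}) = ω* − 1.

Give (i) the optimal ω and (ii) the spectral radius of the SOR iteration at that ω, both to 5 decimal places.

[ρ_J] n=190: ρ(B_J) = cos(π/(n+1)) = cos(π/191) = 0.99986.
√(1−ρ_J²) = |sin(π/191)| = 0.016447
ω* = 2/(1 + 0.016447) = 2/1.016447 = 1.96764.
Hence ρ(B_{ω*}) = 1.96764 − 1 = 0.96764.

ω* = 1.96764, ρ_SOR = 0.96764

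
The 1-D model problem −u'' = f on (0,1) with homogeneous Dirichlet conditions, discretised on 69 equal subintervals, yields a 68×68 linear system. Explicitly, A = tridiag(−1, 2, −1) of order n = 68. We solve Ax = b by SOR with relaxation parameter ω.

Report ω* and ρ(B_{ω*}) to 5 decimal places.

spectrum of D⁻¹(L+U) = {cos(kπ/69) : 1≤k≤68}; ρ_J = cos(π/69) = 0.99896.
root = sin(π/69) = 0.045515  (since 1−cos² = sin²).
ω* = 2/(1 + 0.045515) = 2/1.045515 = 1.91293.
[ρ_SOR] ω* − 1 = 0.91293.

ω* = 1.91293, ρ_SOR = 0.91293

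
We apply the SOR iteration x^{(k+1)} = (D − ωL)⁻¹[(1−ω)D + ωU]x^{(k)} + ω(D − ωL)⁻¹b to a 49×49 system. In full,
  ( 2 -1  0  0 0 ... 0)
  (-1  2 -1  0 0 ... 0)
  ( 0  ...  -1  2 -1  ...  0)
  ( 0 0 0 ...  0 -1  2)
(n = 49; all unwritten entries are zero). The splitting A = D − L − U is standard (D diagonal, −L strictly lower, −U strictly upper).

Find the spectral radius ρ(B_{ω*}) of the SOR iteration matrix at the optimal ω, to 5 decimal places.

ρ_SOR = 0.88184

With n=49, ρ(Jacobi) = cos(π/50) = 0.99803.
√(1−ρ_J²) simplifies to sin(π/50) = 0.062791.
ω* = 2/(1 + 0.062791) = 2/1.062791 = 1.88184.
At ω = 1.88184 every |λ(B_ω)| = ω−1, so ρ_SOR = 0.88184.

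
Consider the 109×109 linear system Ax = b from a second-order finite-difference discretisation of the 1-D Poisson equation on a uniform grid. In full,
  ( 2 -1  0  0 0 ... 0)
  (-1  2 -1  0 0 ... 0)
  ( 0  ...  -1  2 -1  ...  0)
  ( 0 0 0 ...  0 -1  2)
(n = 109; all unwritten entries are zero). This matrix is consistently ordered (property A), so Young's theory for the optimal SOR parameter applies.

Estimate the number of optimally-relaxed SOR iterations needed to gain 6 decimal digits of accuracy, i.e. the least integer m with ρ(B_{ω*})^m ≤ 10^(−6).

ρ_J = max_k |cos(kπ/110)| = cos(π/110) = 0.9995922
√(1 − cos²(π/110)) = sin(π/110) ≈ 0.0285561.
[ω*] 2 ÷ (1 + 0.0285561) = 2 ÷ 1.0285561 = 1.9444734.
ρ(B_{ω*}) = ω*−1 = 0.9444734
6·ln10 = 13.8155; −ln(0.9444734) = 0.0571278; m = ⌈13.8155/0.0571278⌉ = ⌈241.835⌉ = 242.

m = 242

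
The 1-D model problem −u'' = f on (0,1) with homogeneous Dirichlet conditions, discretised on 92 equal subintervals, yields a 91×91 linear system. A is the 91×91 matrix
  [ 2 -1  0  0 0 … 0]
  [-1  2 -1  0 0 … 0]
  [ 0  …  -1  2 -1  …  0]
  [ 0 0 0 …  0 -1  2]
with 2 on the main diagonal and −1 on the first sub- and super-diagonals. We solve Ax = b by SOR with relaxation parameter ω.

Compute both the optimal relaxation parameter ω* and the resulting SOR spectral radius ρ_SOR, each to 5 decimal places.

ω* = 1.93397, ρ_SOR = 0.93397

½·tridiag(1,0,1) at n=91: λ_k = cos(kπ/92); max |λ| at k=1 ⇒ ρ_J = cos(π/92) ≈ 0.99942.
√(1−ρ_J²) simplifies to sin(π/92) = 0.034141.
ω* = 2/(1 + 0.034141) = 2/1.034141 = 1.93397.
and ρ(B_{ω*}) = 1.93397 − 1 = 0.93397.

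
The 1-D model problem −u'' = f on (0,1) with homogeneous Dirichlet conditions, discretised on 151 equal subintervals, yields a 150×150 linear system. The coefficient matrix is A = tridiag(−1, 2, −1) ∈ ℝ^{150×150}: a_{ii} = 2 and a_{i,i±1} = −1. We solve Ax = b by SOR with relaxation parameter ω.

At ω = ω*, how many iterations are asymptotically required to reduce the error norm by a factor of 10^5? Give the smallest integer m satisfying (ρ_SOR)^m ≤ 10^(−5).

m = 277

½·tridiag(1,0,1) at n=150: λ_k = cos(kπ/151); max |λ| at k=1 ⇒ ρ_J = cos(π/151) ≈ 0.9997836.
√(1 − cos²(π/151)) = sin(π/151) ≈ 0.0208037.
ω* = 2/(1 + 0.0208037) = 2/1.0208037 = 1.9592405.
ρ_SOR = ω* − 1 ≈ 0.9592405.
5·ln10 = 11.5129; −ln(0.9592405) = 0.0416135; m = ⌈11.5129/0.0416135⌉ = ⌈276.663⌉ = 277.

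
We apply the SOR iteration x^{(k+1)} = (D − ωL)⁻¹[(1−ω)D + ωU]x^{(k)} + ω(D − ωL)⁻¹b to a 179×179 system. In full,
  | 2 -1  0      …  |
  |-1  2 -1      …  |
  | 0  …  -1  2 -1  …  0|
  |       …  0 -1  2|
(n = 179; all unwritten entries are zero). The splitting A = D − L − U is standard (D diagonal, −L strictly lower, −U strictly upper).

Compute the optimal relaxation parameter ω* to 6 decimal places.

½·tridiag(1,0,1) at n=179: λ_k = cos(kπ/180); max |λ| at k=1 ⇒ ρ_J = cos(π/180) ≈ 0.999848.
√(1−ρ_J²) simplifies to sin(π/180) = 0.0174524.
[ω*] 2 ÷ (1 + 0.0174524) = 2 ÷ 1.0174524 = 1.965694.
ρ_SOR = ω* − 1 = 1.965694 − 1 = 0.965694.

ω* = 1.965694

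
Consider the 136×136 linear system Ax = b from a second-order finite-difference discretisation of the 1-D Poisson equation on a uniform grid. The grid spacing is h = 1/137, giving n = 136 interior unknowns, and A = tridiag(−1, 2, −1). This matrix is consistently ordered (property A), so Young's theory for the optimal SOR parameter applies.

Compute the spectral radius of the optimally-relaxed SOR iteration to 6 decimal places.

ρ_SOR = 0.955169

½·tridiag(1,0,1) at n=136: λ_k = cos(kπ/137); max |λ| at k=1 ⇒ ρ_J = cos(π/137) ≈ 0.999737.
root = sin(π/137) = 0.0229293  (since 1−cos² = sin²).
Then 2/(1+√(1−ρ_J²)) = 2/(1+0.0229293); ω* = 2/1.0229293 = 1.955169.
[ρ_SOR] ω* − 1 = 0.955169.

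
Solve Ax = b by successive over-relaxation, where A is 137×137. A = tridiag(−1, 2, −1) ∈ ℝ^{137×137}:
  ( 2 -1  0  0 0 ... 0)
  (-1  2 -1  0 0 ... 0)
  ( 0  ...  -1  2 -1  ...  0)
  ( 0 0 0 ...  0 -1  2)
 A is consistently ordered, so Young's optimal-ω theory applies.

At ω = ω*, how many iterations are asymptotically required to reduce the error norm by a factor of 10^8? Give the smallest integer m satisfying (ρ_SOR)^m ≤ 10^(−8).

m = 405

spectrum of D⁻¹(L+U) = {cos(kπ/138) : 1≤k≤137}; ρ_J = cos(π/138) = 0.9997409.
√(1−ρ_J²) simplifies to sin(π/138) = 0.0227632.
ω* = 2 / (1 + 0.0227632) = 2 / 1.0227632 ≈ 1.9554869.
[ρ_SOR] ω* − 1 = 0.9554869.
m ≥ 8·ln10 / (−ln 0.9554869) = 404.546; smallest integer m = 405.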